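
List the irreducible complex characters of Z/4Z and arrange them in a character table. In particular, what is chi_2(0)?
Character table of Z/4Z (irreps indexed chi_0,...,chi_3 with chi_k(m) = zeta_4^(k*m), zeta_4 = exp(2*pi*i/4)):
  irrep \ class  {0} (size 1)  {1} (size 1)  {2} (size 1)  {3} (size 1)
  chi_0          1             1             1             1           
  chi_1          1             I             -1            -I          
  chi_2          1             -1            1             -1          
  chi_3          1             -I            -1            I           

Spot check: chi_2(0) = zeta_4^(2*0) = zeta_4^0 = 1.

Reasoning: Z/4Z is abelian, so all 4 irreducible complex representations are 1-dimensional. They are given by chi_k(m) = zeta_4^(k*m) for k = 0,...,3. Row orthogonality: sum_m chi_k(m) conj(chi_l(m)) = 4 * [k = l].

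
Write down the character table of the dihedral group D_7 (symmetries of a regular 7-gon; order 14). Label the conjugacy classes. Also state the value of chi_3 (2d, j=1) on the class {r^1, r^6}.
Conjugacy classes: {e} of size 1, {r^1, r^6} of size 2, {r^2, r^5} of size 2, {r^3, r^4} of size 2, {s, sr, ..., sr^6} of size 7.
Character table:
  irrep \ class              {e} (size 1)  {r^1, r^6} (size 2)  {r^2, r^5} (size 2)  {r^3, r^4} (size 2)  {s, sr, ..., sr^6} (size 7)
  chi_1 (triv)               1             1                    1                    1                    1                          
  chi_2 (sign: r->1, s->-1)  1             1                    1                    1                    -1                         
  chi_3 (2d, j=1)            2             2*cos(2*pi/7)        -2*cos(3*pi/7)       -2*cos(pi/7)         0                          
  chi_4 (2d, j=2)            2             -2*cos(3*pi/7)       -2*cos(pi/7)         2*cos(2*pi/7)        0                          
  chi_5 (2d, j=3)            2             -2*cos(pi/7)         2*cos(2*pi/7)        -2*cos(3*pi/7)       0                          

Spot check: chi_3 (2d, j=1) on {r^1, r^6} = 2*cos(2*pi/7).

Details: D_7 has order 2*7 = 14 with 5 conjugacy classes, hence 5 irreducibles. Sum of squared dims 1 + 1 + 4 + 4 + 4 = 14 = |G|. Linear characters come from the abelianisation; the 2-dimensional irreps have character r^k -> 2*cos(2*pi*j*k/7), reflections -> 0.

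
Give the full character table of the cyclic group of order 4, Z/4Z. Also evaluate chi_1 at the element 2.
Character table of Z/4Z (irreps indexed chi_0,...,chi_3 with chi_k(m) = zeta_4^(k*m), zeta_4 = exp(2*pi*i/4)):
  irrep \ class  {0} (size 1)  {1} (size 1)  {2} (size 1)  {3} (size 1)
  chi_0          1             1             1             1           
  chi_1          1             I             -1            -I          
  chi_2          1             -1            1             -1          
  chi_3          1             -I            -1            I           

Spot check: chi_1(2) = zeta_4^(1*2) = zeta_4^2 = -1.

Why: Z/4Z is abelian, so all 4 irreducible complex representations are 1-dimensional. They are given by chi_k(m) = zeta_4^(k*m) for k = 0,...,3. Row orthogonality: sum_m chi_k(m) conj(chi_l(m)) = 4 * [k = l].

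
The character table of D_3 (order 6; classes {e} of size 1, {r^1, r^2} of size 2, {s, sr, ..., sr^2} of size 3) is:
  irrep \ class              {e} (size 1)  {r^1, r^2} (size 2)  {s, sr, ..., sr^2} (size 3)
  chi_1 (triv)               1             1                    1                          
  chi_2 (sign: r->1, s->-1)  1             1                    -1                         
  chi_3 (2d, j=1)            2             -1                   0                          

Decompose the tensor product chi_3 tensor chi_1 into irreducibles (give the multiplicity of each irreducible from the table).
chi_3 tensor chi_1 = chi_3 (all other irreducibles have multiplicity 0).

Justification: The character of a tensor product is the pointwise product (chi_3 * chi_1)(C) = chi_3(C) * chi_1(C):
  {e}: (2)*(1), {r^1, r^2}: (-1)*(1), {s, sr, ..., sr^2}: (0)*(1)
so (chi_3 * chi_1) takes values
  {e} -> 2, {r^1, r^2} -> -1, {s, sr, ..., sr^2} -> 0.
Now take the inner product of this character with each irreducible chi from the table, <chi_3*chi_1, chi> = (1/6) sum_C |C| (chi_3*chi_1)(C) conj(chi(C)):
  <chi_3*chi_1, chi_1> = (1/6)[1*(2)*conj(1) + 2*(-1)*conj(1) + 3*(0)*conj(1)]
      = (1/6)[(2) + (-2) + (0)] = 0/6 = 0
  <chi_3*chi_1, chi_2> = (1/6)[1*(2)*conj(1) + 2*(-1)*conj(1) + 3*(0)*conj(-1)]
      = (1/6)[(2) + (-2) + (0)] = 0/6 = 0
  <chi_3*chi_1, chi_3> = (1/6)[1*(2)*conj(2) + 2*(-1)*conj(-1) + 3*(0)*conj(0)]
      = (1/6)[(4) + (2) + (0)] = 6/6 = 1
Hence the multiplicities are chi_3: 1. Dimension check: dim(chi_3)*dim(chi_1) = 2*1 = 2 and sum (mult * dim) = 1*2 = 2.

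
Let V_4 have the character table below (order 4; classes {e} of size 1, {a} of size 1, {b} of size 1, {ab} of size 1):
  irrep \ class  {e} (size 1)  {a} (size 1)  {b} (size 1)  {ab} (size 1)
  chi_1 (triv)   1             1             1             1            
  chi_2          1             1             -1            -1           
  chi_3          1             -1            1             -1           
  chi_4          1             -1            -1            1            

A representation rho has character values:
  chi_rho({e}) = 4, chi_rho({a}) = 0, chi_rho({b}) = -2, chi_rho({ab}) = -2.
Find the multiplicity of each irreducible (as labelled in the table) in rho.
Multiplicities: chi_1: 0, chi_2: 2, chi_3: 1, chi_4: 1.

Use <chi_rho, chi> = (1/|G|) sum_C |C| * chi_rho(C) * conj(chi(C)) with |G| = 4 for each irreducible chi in the table:
  <chi_rho, chi_1> = (1/4)[1*(4)*conj(1) + 1*(0)*conj(1) + 1*(-2)*conj(1) + 1*(-2)*conj(1)]
      = (1/4)[(4) + (0) + (-2) + (-2)] = 0/4 = 0
  <chi_rho, chi_2> = (1/4)[1*(4)*conj(1) + 1*(0)*conj(1) + 1*(-2)*conj(-1) + 1*(-2)*conj(-1)]
      = (1/4)[(4) + (0) + (2) + (2)] = 8/4 = 2
  <chi_rho, chi_3> = (1/4)[1*(4)*conj(1) + 1*(0)*conj(-1) + 1*(-2)*conj(1) + 1*(-2)*conj(-1)]
      = (1/4)[(4) + (0) + (-2) + (2)] = 4/4 = 1
  <chi_rho, chi_4> = (1/4)[1*(4)*conj(1) + 1*(0)*conj(-1) + 1*(-2)*conj(-1) + 1*(-2)*conj(1)]
      = (1/4)[(4) + (0) + (2) + (-2)] = 4/4 = 1
Dimension check: dim(rho) = sum (mult * dim) = 0*1 + 2*1 + 1*1 + 1*1 = 4 = chi_rho(e) = 4.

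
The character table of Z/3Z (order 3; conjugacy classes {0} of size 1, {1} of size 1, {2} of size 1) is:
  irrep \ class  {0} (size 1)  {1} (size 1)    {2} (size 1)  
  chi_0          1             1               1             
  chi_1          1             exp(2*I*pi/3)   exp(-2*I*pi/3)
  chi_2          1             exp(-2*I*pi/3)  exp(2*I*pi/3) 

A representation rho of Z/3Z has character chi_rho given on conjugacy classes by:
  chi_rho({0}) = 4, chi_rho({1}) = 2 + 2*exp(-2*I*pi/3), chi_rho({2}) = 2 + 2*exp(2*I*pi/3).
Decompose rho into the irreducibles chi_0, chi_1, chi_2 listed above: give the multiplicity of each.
Multiplicities: chi_0: 2, chi_1: 0, chi_2: 2.

Why: Use <chi_rho, chi> = (1/|G|) sum_C |C| * chi_rho(C) * conj(chi(C)) with |G| = 3 for each irreducible chi in the table:
  <chi_rho, chi_0> = (1/3)[1*(4)*conj(1) + 1*(2 + 2*exp(-2*I*pi/3))*conj(1) + 1*(2 + 2*exp(2*I*pi/3))*conj(1)]
      = (1/3)[(4) + (2 + 2*exp(-2*I*pi/3)) + (2 + 2*exp(2*I*pi/3))] = 6/3 = 2
  <chi_rho, chi_1> = (1/3)[1*(4)*conj(1) + 1*(2 + 2*exp(-2*I*pi/3))*conj(exp(2*I*pi/3)) + 1*(2 + 2*exp(2*I*pi/3))*conj(exp(-2*I*pi/3))]
      = (1/3)[(4) + (-2) + (-2)] = 0/3 = 0
  <chi_rho, chi_2> = (1/3)[1*(4)*conj(1) + 1*(2 + 2*exp(-2*I*pi/3))*conj(exp(-2*I*pi/3)) + 1*(2 + 2*exp(2*I*pi/3))*conj(exp(2*I*pi/3))]
      = (1/3)[(4) + (2 + 2*exp(2*I*pi/3)) + (2 + 2*exp(-2*I*pi/3))] = 6/3 = 2
(Exp terms are combined using exp(i*s)*conj(exp(i*t)) = exp(i*(s-t)), and sums of them are collapsed using the identity that for every m > 1 the m distinct m-th roots of unity sum to 0, e.g. 1 + exp(2*I*pi/3) + exp(-2*I*pi/3) = 0.)
Dimension check: dim(rho) = sum (mult * dim) = 2*1 + 0*1 + 2*1 = 4 = chi_rho(e) = 4.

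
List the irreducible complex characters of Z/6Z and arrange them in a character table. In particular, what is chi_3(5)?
Character table of Z/6Z (irreps indexed chi_0,...,chi_5 with chi_k(m) = zeta_6^(k*m), zeta_6 = exp(2*pi*i/6)):
  irrep \ class  {0} (size 1)  {1} (size 1)    {2} (size 1)    {3} (size 1)  {4} (size 1)    {5} (size 1)  
  chi_0          1             1               1               1             1               1             
  chi_1          1             exp(I*pi/3)     exp(2*I*pi/3)   -1            exp(-2*I*pi/3)  exp(-I*pi/3)  
  chi_2          1             exp(2*I*pi/3)   exp(-2*I*pi/3)  1             exp(2*I*pi/3)   exp(-2*I*pi/3)
  chi_3          1             -1              1               -1            1               -1            
  chi_4          1             exp(-2*I*pi/3)  exp(2*I*pi/3)   1             exp(-2*I*pi/3)  exp(2*I*pi/3) 
  chi_5          1             exp(-I*pi/3)    exp(-2*I*pi/3)  -1            exp(2*I*pi/3)   exp(I*pi/3)   

Spot check: chi_3(5) = zeta_6^(3*5) = zeta_6^15 = -1.

Z/6Z is abelian, so all 6 irreducible complex representations are 1-dimensional. They are given by chi_k(m) = zeta_6^(k*m) for k = 0,...,5. Row orthogonality: sum_m chi_k(m) conj(chi_l(m)) = 6 * [k = l].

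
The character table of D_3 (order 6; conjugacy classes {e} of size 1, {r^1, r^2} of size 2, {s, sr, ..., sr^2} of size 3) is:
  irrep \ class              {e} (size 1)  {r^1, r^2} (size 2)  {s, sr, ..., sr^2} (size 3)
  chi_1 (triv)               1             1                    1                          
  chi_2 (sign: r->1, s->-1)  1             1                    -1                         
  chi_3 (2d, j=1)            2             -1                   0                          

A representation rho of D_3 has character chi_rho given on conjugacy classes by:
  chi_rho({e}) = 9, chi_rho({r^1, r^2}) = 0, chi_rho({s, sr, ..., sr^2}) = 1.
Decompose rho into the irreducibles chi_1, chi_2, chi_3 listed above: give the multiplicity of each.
Multiplicities: chi_1: 2, chi_2: 1, chi_3: 3.

Reasoning: Use <chi_rho, chi> = (1/|G|) sum_C |C| * chi_rho(C) * conj(chi(C)) with |G| = 6 for each irreducible chi in the table:
  <chi_rho, chi_1> = (1/6)[1*(9)*conj(1) + 2*(0)*conj(1) + 3*(1)*conj(1)]
      = (1/6)[(9) + (0) + (3)] = 12/6 = 2
  <chi_rho, chi_2> = (1/6)[1*(9)*conj(1) + 2*(0)*conj(1) + 3*(1)*conj(-1)]
      = (1/6)[(9) + (0) + (-3)] = 6/6 = 1
  <chi_rho, chi_3> = (1/6)[1*(9)*conj(2) + 2*(0)*conj(-1) + 3*(1)*conj(0)]
      = (1/6)[(18) + (0) + (0)] = 18/6 = 3
Dimension check: dim(rho) = sum (mult * dim) = 2*1 + 1*1 + 3*2 = 9 = chi_rho(e) = 9.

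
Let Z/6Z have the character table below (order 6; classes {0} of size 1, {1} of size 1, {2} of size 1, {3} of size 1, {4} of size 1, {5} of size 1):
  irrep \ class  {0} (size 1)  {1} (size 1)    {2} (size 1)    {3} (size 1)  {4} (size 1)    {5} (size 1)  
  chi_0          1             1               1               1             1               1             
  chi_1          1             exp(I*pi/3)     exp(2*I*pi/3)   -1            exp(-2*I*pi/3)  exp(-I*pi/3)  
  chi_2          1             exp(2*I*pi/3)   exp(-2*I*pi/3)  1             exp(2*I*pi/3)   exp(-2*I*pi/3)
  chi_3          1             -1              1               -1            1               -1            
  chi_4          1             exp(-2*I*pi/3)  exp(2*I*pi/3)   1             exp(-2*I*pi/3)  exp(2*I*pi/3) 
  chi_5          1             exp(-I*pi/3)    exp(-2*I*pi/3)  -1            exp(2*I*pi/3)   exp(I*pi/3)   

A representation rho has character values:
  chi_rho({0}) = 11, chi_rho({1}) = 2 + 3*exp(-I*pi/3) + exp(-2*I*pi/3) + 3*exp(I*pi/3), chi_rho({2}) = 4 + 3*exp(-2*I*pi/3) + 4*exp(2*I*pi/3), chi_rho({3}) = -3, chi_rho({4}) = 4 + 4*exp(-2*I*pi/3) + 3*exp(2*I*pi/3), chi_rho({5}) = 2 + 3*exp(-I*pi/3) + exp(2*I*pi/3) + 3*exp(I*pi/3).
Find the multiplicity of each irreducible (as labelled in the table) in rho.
Multiplicities: chi_0: 3, chi_1: 3, chi_2: 0, chi_3: 1, chi_4: 1, chi_5: 3.

Justification: Use <chi_rho, chi> = (1/|G|) sum_C |C| * chi_rho(C) * conj(chi(C)) with |G| = 6 for each irreducible chi in the table:
  <chi_rho, chi_0> = (1/6)[1*(11)*conj(1) + 1*(2 + 3*exp(-I*pi/3) + exp(-2*I*pi/3) + 3*exp(I*pi/3))*conj(1) + 1*(4 + 3*exp(-2*I*pi/3) + 4*exp(2*I*pi/3))*conj(1) + 1*(-3)*conj(1) + 1*(4 + 4*exp(-2*I*pi/3) + 3*exp(2*I*pi/3))*conj(1) + 1*(2 + 3*exp(-I*pi/3) + exp(2*I*pi/3) + 3*exp(I*pi/3))*conj(1)]
      = (1/6)[(11) + (2 + 3*exp(-I*pi/3) + exp(-2*I*pi/3) + 3*exp(I*pi/3)) + (4 + 3*exp(-2*I*pi/3) + 4*exp(2*I*pi/3)) + (-3) + (4 + 4*exp(-2*I*pi/3) + 3*exp(2*I*pi/3)) + (2 + 3*exp(-I*pi/3) + exp(2*I*pi/3) + 3*exp(I*pi/3))] = 18/6 = 3
  <chi_rho, chi_1> = (1/6)[1*(11)*conj(1) + 1*(2 + 3*exp(-I*pi/3) + exp(-2*I*pi/3) + 3*exp(I*pi/3))*conj(exp(I*pi/3)) + 1*(4 + 3*exp(-2*I*pi/3) + 4*exp(2*I*pi/3))*conj(exp(2*I*pi/3)) + 1*(-3)*conj(-1) + 1*(4 + 4*exp(-2*I*pi/3) + 3*exp(2*I*pi/3))*conj(exp(-2*I*pi/3)) + 1*(2 + 3*exp(-I*pi/3) + exp(2*I*pi/3) + 3*exp(I*pi/3))*conj(exp(-I*pi/3))]
      = (1/6)[(11) + (2 + 3*exp(-2*I*pi/3) + 2*exp(-I*pi/3)) + (4 + 4*exp(-2*I*pi/3) + 3*exp(2*I*pi/3)) + (3) + (4 + 3*exp(-2*I*pi/3) + 4*exp(2*I*pi/3)) + (2 + 2*exp(I*pi/3) + 3*exp(2*I*pi/3))] = 18/6 = 3
  <chi_rho, chi_2> = (1/6)[1*(11)*conj(1) + 1*(2 + 3*exp(-I*pi/3) + exp(-2*I*pi/3) + 3*exp(I*pi/3))*conj(exp(2*I*pi/3)) + 1*(4 + 3*exp(-2*I*pi/3) + 4*exp(2*I*pi/3))*conj(exp(-2*I*pi/3)) + 1*(-3)*conj(1) + 1*(4 + 4*exp(-2*I*pi/3) + 3*exp(2*I*pi/3))*conj(exp(2*I*pi/3)) + 1*(2 + 3*exp(-I*pi/3) + exp(2*I*pi/3) + 3*exp(I*pi/3))*conj(exp(-2*I*pi/3))]
      = (1/6)[(11) + (-3 + 3*exp(-I*pi/3) + 2*exp(-2*I*pi/3) + exp(2*I*pi/3)) + (-1) + (-3) + (-1) + (-3 + exp(-2*I*pi/3) + 2*exp(2*I*pi/3) + 3*exp(I*pi/3))] = 0/6 = 0
  <chi_rho, chi_3> = (1/6)[1*(11)*conj(1) + 1*(2 + 3*exp(-I*pi/3) + exp(-2*I*pi/3) + 3*exp(I*pi/3))*conj(-1) + 1*(4 + 3*exp(-2*I*pi/3) + 4*exp(2*I*pi/3))*conj(1) + 1*(-3)*conj(-1) + 1*(4 + 4*exp(-2*I*pi/3) + 3*exp(2*I*pi/3))*conj(1) + 1*(2 + 3*exp(-I*pi/3) + exp(2*I*pi/3) + 3*exp(I*pi/3))*conj(-1)]
      = (1/6)[(11) + (-2 - 3*exp(I*pi/3) - exp(-2*I*pi/3) - 3*exp(-I*pi/3)) + (4 + 3*exp(-2*I*pi/3) + 4*exp(2*I*pi/3)) + (3) + (4 + 4*exp(-2*I*pi/3) + 3*exp(2*I*pi/3)) + (-2 - 3*exp(I*pi/3) - exp(2*I*pi/3) - 3*exp(-I*pi/3))] = 6/6 = 1
  <chi_rho, chi_4> = (1/6)[1*(11)*conj(1) + 1*(2 + 3*exp(-I*pi/3) + exp(-2*I*pi/3) + 3*exp(I*pi/3))*conj(exp(-2*I*pi/3)) + 1*(4 + 3*exp(-2*I*pi/3) + 4*exp(2*I*pi/3))*conj(exp(2*I*pi/3)) + 1*(-3)*conj(1) + 1*(4 + 4*exp(-2*I*pi/3) + 3*exp(2*I*pi/3))*conj(exp(-2*I*pi/3)) + 1*(2 + 3*exp(-I*pi/3) + exp(2*I*pi/3) + 3*exp(I*pi/3))*conj(exp(2*I*pi/3))]
      = (1/6)[(11) + (-2 + 2*exp(2*I*pi/3) + 3*exp(I*pi/3)) + (4 + 4*exp(-2*I*pi/3) + 3*exp(2*I*pi/3)) + (-3) + (4 + 3*exp(-2*I*pi/3) + 4*exp(2*I*pi/3)) + (-2 + 3*exp(-I*pi/3) + 2*exp(-2*I*pi/3))] = 6/6 = 1
  <chi_rho, chi_5> = (1/6)[1*(11)*conj(1) + 1*(2 + 3*exp(-I*pi/3) + exp(-2*I*pi/3) + 3*exp(I*pi/3))*conj(exp(-I*pi/3)) + 1*(4 + 3*exp(-2*I*pi/3) + 4*exp(2*I*pi/3))*conj(exp(-2*I*pi/3)) + 1*(-3)*conj(-1) + 1*(4 + 4*exp(-2*I*pi/3) + 3*exp(2*I*pi/3))*conj(exp(2*I*pi/3)) + 1*(2 + 3*exp(-I*pi/3) + exp(2*I*pi/3) + 3*exp(I*pi/3))*conj(exp(I*pi/3))]
      = (1/6)[(11) + (3 + exp(-I*pi/3) + 2*exp(I*pi/3) + 3*exp(2*I*pi/3)) + (-1) + (3) + (-1) + (3 + 3*exp(-2*I*pi/3) + 2*exp(-I*pi/3) + exp(I*pi/3))] = 18/6 = 3
(Exp terms are combined using exp(i*s)*conj(exp(i*t)) = exp(i*(s-t)), and sums of them are collapsed using the identity that for every m > 1 the m distinct m-th roots of unity sum to 0, e.g. 1 + exp(2*I*pi/3) + exp(-2*I*pi/3) = 0.)
Dimension check: dim(rho) = sum (mult * dim) = 3*1 + 3*1 + 0*1 + 1*1 + 1*1 + 3*1 = 11 = chi_rho(e) = 11.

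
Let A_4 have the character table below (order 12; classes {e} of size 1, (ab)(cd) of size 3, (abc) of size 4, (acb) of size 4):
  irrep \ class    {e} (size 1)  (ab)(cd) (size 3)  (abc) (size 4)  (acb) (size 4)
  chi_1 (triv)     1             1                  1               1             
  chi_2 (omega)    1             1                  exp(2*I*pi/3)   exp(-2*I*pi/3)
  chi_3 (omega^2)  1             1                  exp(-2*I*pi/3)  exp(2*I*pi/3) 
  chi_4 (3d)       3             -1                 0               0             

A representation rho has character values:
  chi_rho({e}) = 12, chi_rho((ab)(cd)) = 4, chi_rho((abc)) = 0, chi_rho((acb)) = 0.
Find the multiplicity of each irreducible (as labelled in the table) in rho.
Multiplicities: chi_1: 2, chi_2: 2, chi_3: 2, chi_4: 2.

Use <chi_rho, chi> = (1/|G|) sum_C |C| * chi_rho(C) * conj(chi(C)) with |G| = 12 for each irreducible chi in the table:
  <chi_rho, chi_1> = (1/12)[1*(12)*conj(1) + 3*(4)*conj(1) + 4*(0)*conj(1) + 4*(0)*conj(1)]
      = (1/12)[(12) + (12) + (0) + (0)] = 24/12 = 2
  <chi_rho, chi_2> = (1/12)[1*(12)*conj(1) + 3*(4)*conj(1) + 4*(0)*conj(exp(2*I*pi/3)) + 4*(0)*conj(exp(-2*I*pi/3))]
      = (1/12)[(12) + (12) + (0) + (0)] = 24/12 = 2
  <chi_rho, chi_3> = (1/12)[1*(12)*conj(1) + 3*(4)*conj(1) + 4*(0)*conj(exp(-2*I*pi/3)) + 4*(0)*conj(exp(2*I*pi/3))]
      = (1/12)[(12) + (12) + (0) + (0)] = 24/12 = 2
  <chi_rho, chi_4> = (1/12)[1*(12)*conj(3) + 3*(4)*conj(-1) + 4*(0)*conj(0) + 4*(0)*conj(0)]
      = (1/12)[(36) + (-12) + (0) + (0)] = 24/12 = 2
(Exp terms are combined using exp(i*s)*conj(exp(i*t)) = exp(i*(s-t)), and sums of them are collapsed using the identity that for every m > 1 the m distinct m-th roots of unity sum to 0, e.g. 1 + exp(2*I*pi/3) + exp(-2*I*pi/3) = 0.)
Dimension check: dim(rho) = sum (mult * dim) = 2*1 + 2*1 + 2*1 + 2*3 = 12 = chi_rho(e) = 12.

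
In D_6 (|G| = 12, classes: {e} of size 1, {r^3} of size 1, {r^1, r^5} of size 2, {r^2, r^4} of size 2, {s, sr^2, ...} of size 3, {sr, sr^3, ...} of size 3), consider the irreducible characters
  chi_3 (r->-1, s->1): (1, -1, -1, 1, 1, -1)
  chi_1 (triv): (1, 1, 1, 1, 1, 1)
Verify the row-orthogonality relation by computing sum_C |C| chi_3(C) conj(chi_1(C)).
Sum = 0; so <chi_3, chi_1> = 0 (distinct irreducibles are orthogonal).

Explanation: Compute term by term over conjugacy classes (|C| * chi_3(C) * conj(chi_1(C))):
  1*(1)*conj(1) + 1*(-1)*conj(1) + 2*(-1)*conj(1) + 2*(1)*conj(1) + 3*(1)*conj(1) + 3*(-1)*conj(1)
  = (1) + (-1) + (-2) + (2) + (3) + (-3)
  = 0.
Dividing by |G| = 12 gives 0/12 = 0, matching the row-orthogonality relation <chi_3, chi_1> = [chi_3 = chi_1].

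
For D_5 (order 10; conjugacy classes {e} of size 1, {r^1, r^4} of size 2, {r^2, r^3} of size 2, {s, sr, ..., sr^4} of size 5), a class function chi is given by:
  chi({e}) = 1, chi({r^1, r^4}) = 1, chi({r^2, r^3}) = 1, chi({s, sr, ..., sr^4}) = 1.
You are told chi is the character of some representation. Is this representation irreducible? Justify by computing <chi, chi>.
Irreducible: <chi, chi> = 1.

Why: <chi, chi> = (1/|G|) sum_C |C| * |chi(C)|^2 = (1/10)[1*|1|^2 + 2*|1|^2 + 2*|1|^2 + 5*|1|^2]
  = (1/10)[(1) + (2) + (2) + (5)] = 10/10 = 1.
A character is irreducible iff <chi, chi> = 1, so this representation is irreducible.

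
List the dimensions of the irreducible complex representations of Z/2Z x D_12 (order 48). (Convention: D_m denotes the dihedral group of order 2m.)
Dimensions: 1, 1, 1, 1, 1, 1, 1, 1, 2, 2, 2, 2, 2, 2, 2, 2, 2, 2

Derivation: There are 18 irreducibles (= number of conjugacy classes). Their dimensions d_i satisfy sum d_i^2 = |G| = 48: 1 + 1 + 1 + 1 + 1 + 1 + 1 + 1 + 4 + 4 + 4 + 4 + 4 + 4 + 4 + 4 + 4 + 4 = 48. (For the product with Z/2Z: each of the 2 1-dim characters of Z/2Z tensors with each irrep of D_12, giving 2 copies of each D_12-dimension.)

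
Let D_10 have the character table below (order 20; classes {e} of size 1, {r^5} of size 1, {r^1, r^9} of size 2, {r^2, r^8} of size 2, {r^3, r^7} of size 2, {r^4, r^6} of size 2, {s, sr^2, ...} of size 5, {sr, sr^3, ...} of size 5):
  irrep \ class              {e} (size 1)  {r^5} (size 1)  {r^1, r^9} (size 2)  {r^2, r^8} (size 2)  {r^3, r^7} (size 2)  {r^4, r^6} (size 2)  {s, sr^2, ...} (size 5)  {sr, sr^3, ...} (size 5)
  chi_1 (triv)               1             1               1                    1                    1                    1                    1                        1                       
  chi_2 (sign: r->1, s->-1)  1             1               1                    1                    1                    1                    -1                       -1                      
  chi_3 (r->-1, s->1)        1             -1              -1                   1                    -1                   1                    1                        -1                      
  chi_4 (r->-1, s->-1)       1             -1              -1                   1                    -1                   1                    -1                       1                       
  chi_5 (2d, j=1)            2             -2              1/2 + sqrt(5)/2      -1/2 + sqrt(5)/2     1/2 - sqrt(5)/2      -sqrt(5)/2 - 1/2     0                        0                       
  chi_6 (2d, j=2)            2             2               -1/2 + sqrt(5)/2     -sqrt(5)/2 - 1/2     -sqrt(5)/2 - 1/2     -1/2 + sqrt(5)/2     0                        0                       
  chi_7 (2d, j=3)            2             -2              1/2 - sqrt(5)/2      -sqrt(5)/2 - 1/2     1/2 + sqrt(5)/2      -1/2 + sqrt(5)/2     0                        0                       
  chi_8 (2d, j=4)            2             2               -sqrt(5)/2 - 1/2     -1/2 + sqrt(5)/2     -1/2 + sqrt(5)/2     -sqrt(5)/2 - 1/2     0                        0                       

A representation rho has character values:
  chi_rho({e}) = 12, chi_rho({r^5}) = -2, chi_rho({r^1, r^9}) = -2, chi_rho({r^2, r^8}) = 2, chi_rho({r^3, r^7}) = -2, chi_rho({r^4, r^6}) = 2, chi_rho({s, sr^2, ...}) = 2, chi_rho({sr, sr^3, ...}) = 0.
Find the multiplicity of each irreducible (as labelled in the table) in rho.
Multiplicities: chi_1: 1, chi_2: 0, chi_3: 2, chi_4: 1, chi_5: 1, chi_6: 1, chi_7: 1, chi_8: 1.

Solution. Use <chi_rho, chi> = (1/|G|) sum_C |C| * chi_rho(C) * conj(chi(C)) with |G| = 20 for each irreducible chi in the table:
  <chi_rho, chi_1> = (1/20)[1*(12)*conj(1) + 1*(-2)*conj(1) + 2*(-2)*conj(1) + 2*(2)*conj(1) + 2*(-2)*conj(1) + 2*(2)*conj(1) + 5*(2)*conj(1) + 5*(0)*conj(1)]
      = (1/20)[(12) + (-2) + (-4) + (4) + (-4) + (4) + (10) + (0)] = 20/20 = 1
  <chi_rho, chi_2> = (1/20)[1*(12)*conj(1) + 1*(-2)*conj(1) + 2*(-2)*conj(1) + 2*(2)*conj(1) + 2*(-2)*conj(1) + 2*(2)*conj(1) + 5*(2)*conj(-1) + 5*(0)*conj(-1)]
      = (1/20)[(12) + (-2) + (-4) + (4) + (-4) + (4) + (-10) + (0)] = 0/20 = 0
  <chi_rho, chi_3> = (1/20)[1*(12)*conj(1) + 1*(-2)*conj(-1) + 2*(-2)*conj(-1) + 2*(2)*conj(1) + 2*(-2)*conj(-1) + 2*(2)*conj(1) + 5*(2)*conj(1) + 5*(0)*conj(-1)]
      = (1/20)[(12) + (2) + (4) + (4) + (4) + (4) + (10) + (0)] = 40/20 = 2
  <chi_rho, chi_4> = (1/20)[1*(12)*conj(1) + 1*(-2)*conj(-1) + 2*(-2)*conj(-1) + 2*(2)*conj(1) + 2*(-2)*conj(-1) + 2*(2)*conj(1) + 5*(2)*conj(-1) + 5*(0)*conj(1)]
      = (1/20)[(12) + (2) + (4) + (4) + (4) + (4) + (-10) + (0)] = 20/20 = 1
  <chi_rho, chi_5> = (1/20)[1*(12)*conj(2) + 1*(-2)*conj(-2) + 2*(-2)*conj(1/2 + sqrt(5)/2) + 2*(2)*conj(-1/2 + sqrt(5)/2) + 2*(-2)*conj(1/2 - sqrt(5)/2) + 2*(2)*conj(-sqrt(5)/2 - 1/2) + 5*(2)*conj(0) + 5*(0)*conj(0)]
      = (1/20)[(24) + (4) + (-2*sqrt(5) - 2) + (-2 + 2*sqrt(5)) + (-2 + 2*sqrt(5)) + (-2*sqrt(5) - 2) + (0) + (0)] = 20/20 = 1
  <chi_rho, chi_6> = (1/20)[1*(12)*conj(2) + 1*(-2)*conj(2) + 2*(-2)*conj(-1/2 + sqrt(5)/2) + 2*(2)*conj(-sqrt(5)/2 - 1/2) + 2*(-2)*conj(-sqrt(5)/2 - 1/2) + 2*(2)*conj(-1/2 + sqrt(5)/2) + 5*(2)*conj(0) + 5*(0)*conj(0)]
      = (1/20)[(24) + (-4) + (2 - 2*sqrt(5)) + (-2*sqrt(5) - 2) + (2 + 2*sqrt(5)) + (-2 + 2*sqrt(5)) + (0) + (0)] = 20/20 = 1
  <chi_rho, chi_7> = (1/20)[1*(12)*conj(2) + 1*(-2)*conj(-2) + 2*(-2)*conj(1/2 - sqrt(5)/2) + 2*(2)*conj(-sqrt(5)/2 - 1/2) + 2*(-2)*conj(1/2 + sqrt(5)/2) + 2*(2)*conj(-1/2 + sqrt(5)/2) + 5*(2)*conj(0) + 5*(0)*conj(0)]
      = (1/20)[(24) + (4) + (-2 + 2*sqrt(5)) + (-2*sqrt(5) - 2) + (-2*sqrt(5) - 2) + (-2 + 2*sqrt(5)) + (0) + (0)] = 20/20 = 1
  <chi_rho, chi_8> = (1/20)[1*(12)*conj(2) + 1*(-2)*conj(2) + 2*(-2)*conj(-sqrt(5)/2 - 1/2) + 2*(2)*conj(-1/2 + sqrt(5)/2) + 2*(-2)*conj(-1/2 + sqrt(5)/2) + 2*(2)*conj(-sqrt(5)/2 - 1/2) + 5*(2)*conj(0) + 5*(0)*conj(0)]
      = (1/20)[(24) + (-4) + (2 + 2*sqrt(5)) + (-2 + 2*sqrt(5)) + (2 - 2*sqrt(5)) + (-2*sqrt(5) - 2) + (0) + (0)] = 20/20 = 1
Dimension check: dim(rho) = sum (mult * dim) = 1*1 + 0*1 + 2*1 + 1*1 + 1*2 + 1*2 + 1*2 + 1*2 = 12 = chi_rho(e) = 12.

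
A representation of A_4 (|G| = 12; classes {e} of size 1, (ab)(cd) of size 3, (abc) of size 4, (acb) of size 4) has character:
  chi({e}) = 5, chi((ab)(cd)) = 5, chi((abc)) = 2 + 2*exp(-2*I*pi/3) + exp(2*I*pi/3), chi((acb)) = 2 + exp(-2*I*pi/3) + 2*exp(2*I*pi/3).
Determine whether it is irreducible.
Not irreducible (reducible): <chi, chi> = 9 > 1.

Solution. <chi, chi> = (1/|G|) sum_C |C| * |chi(C)|^2 = (1/12)[1*|5|^2 + 3*|5|^2 + 4*|2 + 2*exp(-2*I*pi/3) + exp(2*I*pi/3)|^2 + 4*|2 + exp(-2*I*pi/3) + 2*exp(2*I*pi/3)|^2]
  = (1/12)[(25) + (75) + (4) + (4)] = 108/12 = 9.
(Exp terms are combined using exp(i*s)*conj(exp(i*t)) = exp(i*(s-t)), and sums of them are collapsed using the identity that for every m > 1 the m distinct m-th roots of unity sum to 0, e.g. 1 + exp(2*I*pi/3) + exp(-2*I*pi/3) = 0.)
A character is irreducible iff <chi, chi> = 1, so this representation is reducible.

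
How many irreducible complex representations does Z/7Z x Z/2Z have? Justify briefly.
14

Solution. The number of irreducible complex representations of a finite group equals its number of conjugacy classes. Z/7Z x Z/2Z is abelian of order 14, so every element is its own conjugacy class: 14 classes, so Z/7Z x Z/2Z (order 14) has exactly 14 irreducible complex representations.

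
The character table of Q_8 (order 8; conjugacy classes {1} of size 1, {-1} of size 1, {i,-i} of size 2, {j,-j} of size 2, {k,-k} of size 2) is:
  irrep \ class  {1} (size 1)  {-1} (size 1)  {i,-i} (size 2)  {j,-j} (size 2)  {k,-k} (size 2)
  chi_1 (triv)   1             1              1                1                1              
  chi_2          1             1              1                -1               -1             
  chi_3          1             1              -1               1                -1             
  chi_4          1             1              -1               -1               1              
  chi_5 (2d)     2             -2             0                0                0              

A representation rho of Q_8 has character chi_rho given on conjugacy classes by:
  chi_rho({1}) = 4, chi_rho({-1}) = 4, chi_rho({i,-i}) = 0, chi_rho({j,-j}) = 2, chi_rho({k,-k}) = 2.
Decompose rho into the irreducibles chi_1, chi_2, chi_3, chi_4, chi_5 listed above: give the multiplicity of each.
Multiplicities: chi_1: 2, chi_2: 0, chi_3: 1, chi_4: 1, chi_5: 0.

Details: Use <chi_rho, chi> = (1/|G|) sum_C |C| * chi_rho(C) * conj(chi(C)) with |G| = 8 for each irreducible chi in the table:
  <chi_rho, chi_1> = (1/8)[1*(4)*conj(1) + 1*(4)*conj(1) + 2*(0)*conj(1) + 2*(2)*conj(1) + 2*(2)*conj(1)]
      = (1/8)[(4) + (4) + (0) + (4) + (4)] = 16/8 = 2
  <chi_rho, chi_2> = (1/8)[1*(4)*conj(1) + 1*(4)*conj(1) + 2*(0)*conj(1) + 2*(2)*conj(-1) + 2*(2)*conj(-1)]
      = (1/8)[(4) + (4) + (0) + (-4) + (-4)] = 0/8 = 0
  <chi_rho, chi_3> = (1/8)[1*(4)*conj(1) + 1*(4)*conj(1) + 2*(0)*conj(-1) + 2*(2)*conj(1) + 2*(2)*conj(-1)]
      = (1/8)[(4) + (4) + (0) + (4) + (-4)] = 8/8 = 1
  <chi_rho, chi_4> = (1/8)[1*(4)*conj(1) + 1*(4)*conj(1) + 2*(0)*conj(-1) + 2*(2)*conj(-1) + 2*(2)*conj(1)]
      = (1/8)[(4) + (4) + (0) + (-4) + (4)] = 8/8 = 1
  <chi_rho, chi_5> = (1/8)[1*(4)*conj(2) + 1*(4)*conj(-2) + 2*(0)*conj(0) + 2*(2)*conj(0) + 2*(2)*conj(0)]
      = (1/8)[(8) + (-8) + (0) + (0) + (0)] = 0/8 = 0
Dimension check: dim(rho) = sum (mult * dim) = 2*1 + 0*1 + 1*1 + 1*1 + 0*2 = 4 = chi_rho(e) = 4.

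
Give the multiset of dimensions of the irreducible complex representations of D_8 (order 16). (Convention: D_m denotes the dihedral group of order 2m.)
Dimensions: 1, 1, 1, 1, 2, 2, 2

Details: There are 7 irreducibles (= number of conjugacy classes). Their dimensions d_i satisfy sum d_i^2 = |G| = 16: 1 + 1 + 1 + 1 + 4 + 4 + 4 = 16.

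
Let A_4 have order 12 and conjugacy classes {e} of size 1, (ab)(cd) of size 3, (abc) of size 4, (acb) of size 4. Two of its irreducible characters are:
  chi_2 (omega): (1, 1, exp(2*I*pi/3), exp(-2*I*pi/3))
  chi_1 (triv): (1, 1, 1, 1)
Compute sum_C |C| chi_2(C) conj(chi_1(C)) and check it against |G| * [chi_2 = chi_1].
Sum = 0; so <chi_2, chi_1> = 0 (distinct irreducibles are orthogonal).

Justification: Compute term by term over conjugacy classes (|C| * chi_2(C) * conj(chi_1(C))):
  1*(1)*conj(1) + 3*(1)*conj(1) + 4*(exp(2*I*pi/3))*conj(1) + 4*(exp(-2*I*pi/3))*conj(1)
  = (1) + (3) + (4*exp(2*I*pi/3)) + (4*exp(-2*I*pi/3))
  = 0.
(Exp terms are combined using exp(i*s)*conj(exp(i*t)) = exp(i*(s-t)), and sums of them are collapsed using the identity that for every m > 1 the m distinct m-th roots of unity sum to 0, e.g. 1 + exp(2*I*pi/3) + exp(-2*I*pi/3) = 0.)
Dividing by |G| = 12 gives 0/12 = 0, matching the row-orthogonality relation <chi_2, chi_1> = [chi_2 = chi_1].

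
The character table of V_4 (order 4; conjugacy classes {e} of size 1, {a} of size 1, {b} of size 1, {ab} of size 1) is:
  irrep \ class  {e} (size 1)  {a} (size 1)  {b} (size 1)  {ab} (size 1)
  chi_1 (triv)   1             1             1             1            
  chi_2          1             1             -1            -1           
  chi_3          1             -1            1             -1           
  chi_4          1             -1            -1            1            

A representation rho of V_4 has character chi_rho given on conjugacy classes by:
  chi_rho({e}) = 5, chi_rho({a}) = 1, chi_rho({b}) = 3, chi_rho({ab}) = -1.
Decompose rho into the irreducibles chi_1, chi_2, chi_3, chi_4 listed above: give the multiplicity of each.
Multiplicities: chi_1: 2, chi_2: 1, chi_3: 2, chi_4: 0.

Proof sketch: Use <chi_rho, chi> = (1/|G|) sum_C |C| * chi_rho(C) * conj(chi(C)) with |G| = 4 for each irreducible chi in the table:
  <chi_rho, chi_1> = (1/4)[1*(5)*conj(1) + 1*(1)*conj(1) + 1*(3)*conj(1) + 1*(-1)*conj(1)]
      = (1/4)[(5) + (1) + (3) + (-1)] = 8/4 = 2
  <chi_rho, chi_2> = (1/4)[1*(5)*conj(1) + 1*(1)*conj(1) + 1*(3)*conj(-1) + 1*(-1)*conj(-1)]
      = (1/4)[(5) + (1) + (-3) + (1)] = 4/4 = 1
  <chi_rho, chi_3> = (1/4)[1*(5)*conj(1) + 1*(1)*conj(-1) + 1*(3)*conj(1) + 1*(-1)*conj(-1)]
      = (1/4)[(5) + (-1) + (3) + (1)] = 8/4 = 2
  <chi_rho, chi_4> = (1/4)[1*(5)*conj(1) + 1*(1)*conj(-1) + 1*(3)*conj(-1) + 1*(-1)*conj(1)]
      = (1/4)[(5) + (-1) + (-3) + (-1)] = 0/4 = 0
Dimension check: dim(rho) = sum (mult * dim) = 2*1 + 1*1 + 2*1 + 0*1 = 5 = chi_rho(e) = 5.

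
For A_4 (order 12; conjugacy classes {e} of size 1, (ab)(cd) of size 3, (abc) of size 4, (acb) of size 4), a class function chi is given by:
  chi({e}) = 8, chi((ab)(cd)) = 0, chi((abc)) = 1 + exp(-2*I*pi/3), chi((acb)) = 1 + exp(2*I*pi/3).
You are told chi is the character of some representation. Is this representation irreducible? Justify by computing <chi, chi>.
Not irreducible (reducible): <chi, chi> = 6 > 1.

<chi, chi> = (1/|G|) sum_C |C| * |chi(C)|^2 = (1/12)[1*|8|^2 + 3*|0|^2 + 4*|1 + exp(-2*I*pi/3)|^2 + 4*|1 + exp(2*I*pi/3)|^2]
  = (1/12)[(64) + (0) + (4) + (4)] = 72/12 = 6.
(Exp terms are combined using exp(i*s)*conj(exp(i*t)) = exp(i*(s-t)), and sums of them are collapsed using the identity that for every m > 1 the m distinct m-th roots of unity sum to 0, e.g. 1 + exp(2*I*pi/3) + exp(-2*I*pi/3) = 0.)
A character is irreducible iff <chi, chi> = 1, so this representation is reducible.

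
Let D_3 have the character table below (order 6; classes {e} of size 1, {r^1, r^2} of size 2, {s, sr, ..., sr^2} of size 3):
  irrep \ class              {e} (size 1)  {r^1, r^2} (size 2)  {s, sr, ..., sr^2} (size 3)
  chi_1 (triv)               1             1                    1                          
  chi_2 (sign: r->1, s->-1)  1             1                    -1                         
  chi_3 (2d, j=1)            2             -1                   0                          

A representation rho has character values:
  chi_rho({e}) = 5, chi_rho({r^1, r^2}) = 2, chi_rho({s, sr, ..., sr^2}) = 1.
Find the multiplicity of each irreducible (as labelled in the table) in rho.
Multiplicities: chi_1: 2, chi_2: 1, chi_3: 1.

Solution. Use <chi_rho, chi> = (1/|G|) sum_C |C| * chi_rho(C) * conj(chi(C)) with |G| = 6 for each irreducible chi in the table:
  <chi_rho, chi_1> = (1/6)[1*(5)*conj(1) + 2*(2)*conj(1) + 3*(1)*conj(1)]
      = (1/6)[(5) + (4) + (3)] = 12/6 = 2
  <chi_rho, chi_2> = (1/6)[1*(5)*conj(1) + 2*(2)*conj(1) + 3*(1)*conj(-1)]
      = (1/6)[(5) + (4) + (-3)] = 6/6 = 1
  <chi_rho, chi_3> = (1/6)[1*(5)*conj(2) + 2*(2)*conj(-1) + 3*(1)*conj(0)]
      = (1/6)[(10) + (-4) + (0)] = 6/6 = 1
Dimension check: dim(rho) = sum (mult * dim) = 2*1 + 1*1 + 1*2 = 5 = chi_rho(e) = 5.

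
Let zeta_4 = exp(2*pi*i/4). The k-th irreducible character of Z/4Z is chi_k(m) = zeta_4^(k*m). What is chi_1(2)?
chi_1(2) = zeta_4^2 = -1

Reasoning: chi_1(2) = zeta_4^(1*2) = zeta_4^2. Since zeta_4^4 = 1, this equals zeta_4^2 = exp(2*pi*i*2/4) = -1.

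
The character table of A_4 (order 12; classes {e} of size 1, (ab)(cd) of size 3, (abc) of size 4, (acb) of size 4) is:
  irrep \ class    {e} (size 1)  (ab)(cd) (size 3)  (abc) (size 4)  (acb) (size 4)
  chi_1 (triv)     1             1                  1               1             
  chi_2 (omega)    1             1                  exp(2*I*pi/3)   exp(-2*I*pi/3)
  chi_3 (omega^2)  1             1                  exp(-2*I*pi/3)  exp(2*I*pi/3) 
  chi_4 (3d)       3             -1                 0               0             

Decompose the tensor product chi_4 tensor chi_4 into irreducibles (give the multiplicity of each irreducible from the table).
chi_4 tensor chi_4 = chi_1 + chi_2 + chi_3 + 2*chi_4 (all other irreducibles have multiplicity 0).

Proof sketch: The character of a tensor product is the pointwise product (chi_4 * chi_4)(C) = chi_4(C) * chi_4(C):
  {e}: (3)*(3), (ab)(cd): (-1)*(-1), (abc): (0)*(0), (acb): (0)*(0)
so (chi_4 * chi_4) takes values
  {e} -> 9, (ab)(cd) -> 1, (abc) -> 0, (acb) -> 0.
Now take the inner product of this character with each irreducible chi from the table, <chi_4*chi_4, chi> = (1/12) sum_C |C| (chi_4*chi_4)(C) conj(chi(C)):
  <chi_4*chi_4, chi_1> = (1/12)[1*(9)*conj(1) + 3*(1)*conj(1) + 4*(0)*conj(1) + 4*(0)*conj(1)]
      = (1/12)[(9) + (3) + (0) + (0)] = 12/12 = 1
  <chi_4*chi_4, chi_2> = (1/12)[1*(9)*conj(1) + 3*(1)*conj(1) + 4*(0)*conj(exp(2*I*pi/3)) + 4*(0)*conj(exp(-2*I*pi/3))]
      = (1/12)[(9) + (3) + (0) + (0)] = 12/12 = 1
  <chi_4*chi_4, chi_3> = (1/12)[1*(9)*conj(1) + 3*(1)*conj(1) + 4*(0)*conj(exp(-2*I*pi/3)) + 4*(0)*conj(exp(2*I*pi/3))]
      = (1/12)[(9) + (3) + (0) + (0)] = 12/12 = 1
  <chi_4*chi_4, chi_4> = (1/12)[1*(9)*conj(3) + 3*(1)*conj(-1) + 4*(0)*conj(0) + 4*(0)*conj(0)]
      = (1/12)[(27) + (-3) + (0) + (0)] = 24/12 = 2
(Exp terms are combined using exp(i*s)*conj(exp(i*t)) = exp(i*(s-t)), and sums of them are collapsed using the identity that for every m > 1 the m distinct m-th roots of unity sum to 0, e.g. 1 + exp(2*I*pi/3) + exp(-2*I*pi/3) = 0.)
Hence the multiplicities are chi_1: 1, chi_2: 1, chi_3: 1, chi_4: 2. Dimension check: dim(chi_4)*dim(chi_4) = 3*3 = 9 and sum (mult * dim) = 1*1 + 1*1 + 1*1 + 2*3 = 9.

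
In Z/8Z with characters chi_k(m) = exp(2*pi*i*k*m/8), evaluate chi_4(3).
chi_4(3) = zeta_8^12 = -1

Reasoning: chi_4(3) = zeta_8^(4*3) = zeta_8^12. Since zeta_8^8 = 1, this equals zeta_8^4 = exp(2*pi*i*4/8) = -1.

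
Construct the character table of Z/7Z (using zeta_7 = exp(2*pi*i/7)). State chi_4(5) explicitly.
Character table of Z/7Z (irreps indexed chi_0,...,chi_6 with chi_k(m) = zeta_7^(k*m), zeta_7 = exp(2*pi*i/7)):
  irrep \ class  {0} (size 1)  {1} (size 1)    {2} (size 1)    {3} (size 1)    {4} (size 1)    {5} (size 1)    {6} (size 1)  
  chi_0          1             1               1               1               1               1               1             
  chi_1          1             exp(2*I*pi/7)   exp(4*I*pi/7)   exp(6*I*pi/7)   exp(-6*I*pi/7)  exp(-4*I*pi/7)  exp(-2*I*pi/7)
  chi_2          1             exp(4*I*pi/7)   exp(-6*I*pi/7)  exp(-2*I*pi/7)  exp(2*I*pi/7)   exp(6*I*pi/7)   exp(-4*I*pi/7)
  chi_3          1             exp(6*I*pi/7)   exp(-2*I*pi/7)  exp(4*I*pi/7)   exp(-4*I*pi/7)  exp(2*I*pi/7)   exp(-6*I*pi/7)
  chi_4          1             exp(-6*I*pi/7)  exp(2*I*pi/7)   exp(-4*I*pi/7)  exp(4*I*pi/7)   exp(-2*I*pi/7)  exp(6*I*pi/7) 
  chi_5          1             exp(-4*I*pi/7)  exp(6*I*pi/7)   exp(2*I*pi/7)   exp(-2*I*pi/7)  exp(-6*I*pi/7)  exp(4*I*pi/7) 
  chi_6          1             exp(-2*I*pi/7)  exp(-4*I*pi/7)  exp(-6*I*pi/7)  exp(6*I*pi/7)   exp(4*I*pi/7)   exp(2*I*pi/7) 

Spot check: chi_4(5) = zeta_7^(4*5) = zeta_7^20 = exp(-2*I*pi/7).

Z/7Z is abelian, so all 7 irreducible complex representations are 1-dimensional. They are given by chi_k(m) = zeta_7^(k*m) for k = 0,...,6. Row orthogonality: sum_m chi_k(m) conj(chi_l(m)) = 7 * [k = l].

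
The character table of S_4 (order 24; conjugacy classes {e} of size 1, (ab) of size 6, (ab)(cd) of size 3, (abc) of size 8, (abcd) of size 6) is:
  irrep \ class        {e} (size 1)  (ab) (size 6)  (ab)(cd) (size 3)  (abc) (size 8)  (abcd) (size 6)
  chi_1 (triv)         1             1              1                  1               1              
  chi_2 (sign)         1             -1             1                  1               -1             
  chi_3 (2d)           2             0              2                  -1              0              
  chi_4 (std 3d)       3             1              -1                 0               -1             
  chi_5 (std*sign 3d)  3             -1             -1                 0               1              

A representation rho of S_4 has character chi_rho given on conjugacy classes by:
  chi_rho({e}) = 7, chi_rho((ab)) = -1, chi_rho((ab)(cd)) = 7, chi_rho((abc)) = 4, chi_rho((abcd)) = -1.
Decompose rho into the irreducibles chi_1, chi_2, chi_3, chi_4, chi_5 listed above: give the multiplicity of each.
Multiplicities: chi_1: 2, chi_2: 3, chi_3: 1, chi_4: 0, chi_5: 0.

Explanation: Use <chi_rho, chi> = (1/|G|) sum_C |C| * chi_rho(C) * conj(chi(C)) with |G| = 24 for each irreducible chi in the table:
  <chi_rho, chi_1> = (1/24)[1*(7)*conj(1) + 6*(-1)*conj(1) + 3*(7)*conj(1) + 8*(4)*conj(1) + 6*(-1)*conj(1)]
      = (1/24)[(7) + (-6) + (21) + (32) + (-6)] = 48/24 = 2
  <chi_rho, chi_2> = (1/24)[1*(7)*conj(1) + 6*(-1)*conj(-1) + 3*(7)*conj(1) + 8*(4)*conj(1) + 6*(-1)*conj(-1)]
      = (1/24)[(7) + (6) + (21) + (32) + (6)] = 72/24 = 3
  <chi_rho, chi_3> = (1/24)[1*(7)*conj(2) + 6*(-1)*conj(0) + 3*(7)*conj(2) + 8*(4)*conj(-1) + 6*(-1)*conj(0)]
      = (1/24)[(14) + (0) + (42) + (-32) + (0)] = 24/24 = 1
  <chi_rho, chi_4> = (1/24)[1*(7)*conj(3) + 6*(-1)*conj(1) + 3*(7)*conj(-1) + 8*(4)*conj(0) + 6*(-1)*conj(-1)]
      = (1/24)[(21) + (-6) + (-21) + (0) + (6)] = 0/24 = 0
  <chi_rho, chi_5> = (1/24)[1*(7)*conj(3) + 6*(-1)*conj(-1) + 3*(7)*conj(-1) + 8*(4)*conj(0) + 6*(-1)*conj(1)]
      = (1/24)[(21) + (6) + (-21) + (0) + (-6)] = 0/24 = 0
Dimension check: dim(rho) = sum (mult * dim) = 2*1 + 3*1 + 1*2 + 0*3 + 0*3 = 7 = chi_rho(e) = 7.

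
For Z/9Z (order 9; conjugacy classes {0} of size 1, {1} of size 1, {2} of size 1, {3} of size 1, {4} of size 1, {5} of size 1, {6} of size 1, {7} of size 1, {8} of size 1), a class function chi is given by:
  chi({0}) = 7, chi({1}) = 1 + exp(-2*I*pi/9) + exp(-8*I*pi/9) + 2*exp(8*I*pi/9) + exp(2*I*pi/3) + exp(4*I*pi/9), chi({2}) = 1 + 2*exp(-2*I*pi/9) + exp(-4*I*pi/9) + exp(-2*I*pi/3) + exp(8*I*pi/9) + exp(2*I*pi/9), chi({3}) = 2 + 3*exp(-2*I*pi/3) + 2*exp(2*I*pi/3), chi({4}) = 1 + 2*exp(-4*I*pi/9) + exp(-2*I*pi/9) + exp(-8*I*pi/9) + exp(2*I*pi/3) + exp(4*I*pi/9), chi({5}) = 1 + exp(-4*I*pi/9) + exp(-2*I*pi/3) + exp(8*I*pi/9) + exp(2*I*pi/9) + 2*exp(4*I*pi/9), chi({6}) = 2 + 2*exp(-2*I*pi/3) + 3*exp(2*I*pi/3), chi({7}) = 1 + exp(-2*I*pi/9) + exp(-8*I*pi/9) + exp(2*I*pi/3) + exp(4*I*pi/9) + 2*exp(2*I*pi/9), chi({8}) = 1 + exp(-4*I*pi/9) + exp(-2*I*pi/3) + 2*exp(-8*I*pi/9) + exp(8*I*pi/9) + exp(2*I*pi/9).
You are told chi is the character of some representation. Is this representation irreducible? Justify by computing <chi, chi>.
Not irreducible (reducible): <chi, chi> = 9 > 1.

Derivation: <chi, chi> = (1/|G|) sum_C |C| * |chi(C)|^2 = (1/9)[1*|7|^2 + 1*|1 + exp(-2*I*pi/9) + exp(-8*I*pi/9) + 2*exp(8*I*pi/9) + exp(2*I*pi/3) + exp(4*I*pi/9)|^2 + 1*|1 + 2*exp(-2*I*pi/9) + exp(-4*I*pi/9) + exp(-2*I*pi/3) + exp(8*I*pi/9) + exp(2*I*pi/9)|^2 + 1*|2 + 3*exp(-2*I*pi/3) + 2*exp(2*I*pi/3)|^2 + 1*|1 + 2*exp(-4*I*pi/9) + exp(-2*I*pi/9) + exp(-8*I*pi/9) + exp(2*I*pi/3) + exp(4*I*pi/9)|^2 + 1*|1 + exp(-4*I*pi/9) + exp(-2*I*pi/3) + exp(8*I*pi/9) + exp(2*I*pi/9) + 2*exp(4*I*pi/9)|^2 + 1*|2 + 2*exp(-2*I*pi/3) + 3*exp(2*I*pi/3)|^2 + 1*|1 + exp(-2*I*pi/9) + exp(-8*I*pi/9) + exp(2*I*pi/3) + exp(4*I*pi/9) + 2*exp(2*I*pi/9)|^2 + 1*|1 + exp(-4*I*pi/9) + exp(-2*I*pi/3) + 2*exp(-8*I*pi/9) + exp(8*I*pi/9) + exp(2*I*pi/9)|^2]
  = (1/9)[(49) + (9 + 4*exp(-4*I*pi/9) + 6*exp(-2*I*pi/9) + 4*exp(-2*I*pi/3) + 6*exp(-8*I*pi/9) + 6*exp(8*I*pi/9) + 4*exp(2*I*pi/3) + 6*exp(2*I*pi/9) + 4*exp(4*I*pi/9)) + (9 + 6*exp(-4*I*pi/9) + 6*exp(-2*I*pi/9) + 4*exp(-2*I*pi/3) + 4*exp(-8*I*pi/9) + 4*exp(8*I*pi/9) + 4*exp(2*I*pi/3) + 6*exp(2*I*pi/9) + 6*exp(4*I*pi/9)) + (1) + (9 + 6*exp(-4*I*pi/9) + 4*exp(-2*I*pi/3) + 4*exp(-2*I*pi/9) + 6*exp(-8*I*pi/9) + 6*exp(8*I*pi/9) + 4*exp(2*I*pi/9) + 4*exp(2*I*pi/3) + 6*exp(4*I*pi/9)) + (9 + 6*exp(-4*I*pi/9) + 4*exp(-2*I*pi/3) + 4*exp(-2*I*pi/9) + 6*exp(-8*I*pi/9) + 6*exp(8*I*pi/9) + 4*exp(2*I*pi/9) + 4*exp(2*I*pi/3) + 6*exp(4*I*pi/9)) + (1) + (9 + 6*exp(-4*I*pi/9) + 6*exp(-2*I*pi/9) + 4*exp(-2*I*pi/3) + 4*exp(-8*I*pi/9) + 4*exp(8*I*pi/9) + 4*exp(2*I*pi/3) + 6*exp(2*I*pi/9) + 6*exp(4*I*pi/9)) + (9 + 4*exp(-4*I*pi/9) + 6*exp(-2*I*pi/9) + 4*exp(-2*I*pi/3) + 6*exp(-8*I*pi/9) + 6*exp(8*I*pi/9) + 4*exp(2*I*pi/3) + 6*exp(2*I*pi/9) + 4*exp(4*I*pi/9))] = 81/9 = 9.
(Exp terms are combined using exp(i*s)*conj(exp(i*t)) = exp(i*(s-t)), and sums of them are collapsed using the identity that for every m > 1 the m distinct m-th roots of unity sum to 0, e.g. 1 + exp(2*I*pi/3) + exp(-2*I*pi/3) = 0.)
A character is irreducible iff <chi, chi> = 1, so this representation is reducible.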